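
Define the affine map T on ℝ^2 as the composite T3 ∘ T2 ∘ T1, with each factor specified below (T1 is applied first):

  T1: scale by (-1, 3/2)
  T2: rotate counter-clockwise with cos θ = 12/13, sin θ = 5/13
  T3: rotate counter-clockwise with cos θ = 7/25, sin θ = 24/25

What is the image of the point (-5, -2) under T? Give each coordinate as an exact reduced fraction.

T(p) = (789/325, 1723/325)

T1 scale by (-1, 3/2): (-5, -2) → (5, -3)
T2 rotate counter-clockwise with cos θ = 12/13, sin θ = 5/13: (5, -3) → (75/13, -11/13)
T3 rotate counter-clockwise with cos θ = 7/25, sin θ = 24/25: (75/13, -11/13) → (789/325, 1723/325)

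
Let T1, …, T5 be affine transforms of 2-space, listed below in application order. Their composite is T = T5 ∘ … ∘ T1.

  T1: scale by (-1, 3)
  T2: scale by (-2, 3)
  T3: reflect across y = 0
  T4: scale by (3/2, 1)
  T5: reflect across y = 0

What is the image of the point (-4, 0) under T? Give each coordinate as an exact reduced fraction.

T1 scale by (-1, 3): (-4, 0) → (4, 0)
T2 scale by (-2, 3): (4, 0) → (-8, 0)
T3 reflect across y = 0: (-8, 0) → (-8, 0)
T4 scale by (3/2, 1): (-8, 0) → (-12, 0)
T5 reflect across y = 0: (-12, 0) → (-12, 0)

T(p) = (-12, 0)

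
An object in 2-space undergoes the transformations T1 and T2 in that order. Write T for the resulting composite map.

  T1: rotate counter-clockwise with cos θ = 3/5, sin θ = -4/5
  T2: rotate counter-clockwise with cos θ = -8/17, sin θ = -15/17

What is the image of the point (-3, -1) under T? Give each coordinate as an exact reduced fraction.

T(p) = (239/85, 123/85)

T1 rotate counter-clockwise with cos θ = 3/5, sin θ = -4/5: (-3, -1) → (-13/5, 9/5)
T2 rotate counter-clockwise with cos θ = -8/17, sin θ = -15/17: (-13/5, 9/5) → (239/85, 123/85)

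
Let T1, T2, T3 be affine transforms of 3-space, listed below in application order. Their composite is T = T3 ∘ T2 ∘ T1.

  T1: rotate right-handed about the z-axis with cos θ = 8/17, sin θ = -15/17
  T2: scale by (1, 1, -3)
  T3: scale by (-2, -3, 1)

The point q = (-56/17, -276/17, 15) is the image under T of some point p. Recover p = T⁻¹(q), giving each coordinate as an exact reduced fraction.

p = (-4, 4, -5)

T1 = [8/17 15/17 0 0; -15/17 8/17 0 0; 0 0 1 0; 0 0 0 1]
T2·T1 = [8/17 15/17 0 0; -15/17 8/17 0 0; 0 0 -3 0; 0 0 0 1]
T3·…·T1 = [-16/17 -30/17 0 0; 45/17 -24/17 0 0; 0 0 -3 0; 0 0 0 1]
det M = -18; M⁻¹ = [-4/17 5/17 0 0; -15/34 -8/51 0 0; 0 0 -1/3 0; 0 0 0 1]
M⁻¹ · (-56/17, -276/17, 15)ᵀ = (-4, 4, -5)ᵀ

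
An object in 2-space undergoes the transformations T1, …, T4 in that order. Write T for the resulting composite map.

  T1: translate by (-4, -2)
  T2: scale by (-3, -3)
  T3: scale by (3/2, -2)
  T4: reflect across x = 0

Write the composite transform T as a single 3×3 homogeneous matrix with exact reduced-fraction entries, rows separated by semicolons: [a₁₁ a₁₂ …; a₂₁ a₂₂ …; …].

T = [9/2 0 -18; 0 6 -12; 0 0 1]

T1 = [1 0 -4; 0 1 -2; 0 0 1]
T2·T1 = [-3 0 12; 0 -3 6; 0 0 1]
T3·…·T1 = [-9/2 0 18; 0 6 -12; 0 0 1]
T4·…·T1 = [9/2 0 -18; 0 6 -12; 0 0 1]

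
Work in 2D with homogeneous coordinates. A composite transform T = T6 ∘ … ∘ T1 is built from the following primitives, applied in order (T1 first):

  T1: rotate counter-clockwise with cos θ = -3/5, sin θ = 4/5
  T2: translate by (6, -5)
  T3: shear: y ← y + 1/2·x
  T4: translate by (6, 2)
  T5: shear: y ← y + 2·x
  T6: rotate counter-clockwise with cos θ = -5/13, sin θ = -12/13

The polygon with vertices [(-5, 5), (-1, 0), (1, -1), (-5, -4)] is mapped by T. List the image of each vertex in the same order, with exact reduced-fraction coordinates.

T1 rotate counter-clockwise with cos θ = -3/5, sin θ = 4/5: (-5, 5) → (-1, -7); (-1, 0) → (3/5, -4/5); (1, -1) → (1/5, 7/5); (-5, -4) → (31/5, -8/5)
T2 translate by (6, -5): (-1, -7) → (5, -12); (3/5, -4/5) → (33/5, -29/5); (1/5, 7/5) → (31/5, -18/5); (31/5, -8/5) → (61/5, -33/5)
T3 shear: y ← y + 1/2·x: (5, -12) → (5, -19/2); (33/5, -29/5) → (33/5, -5/2); (31/5, -18/5) → (31/5, -1/2); (61/5, -33/5) → (61/5, -1/2)
T4 translate by (6, 2): (5, -19/2) → (11, -15/2); (33/5, -5/2) → (63/5, -1/2); (31/5, -1/2) → (61/5, 3/2); (61/5, -1/2) → (91/5, 3/2)
T5 shear: y ← y + 2·x: (11, -15/2) → (11, 29/2); (63/5, -1/2) → (63/5, 247/10); (61/5, 3/2) → (61/5, 259/10); (91/5, 3/2) → (91/5, 379/10)
T6 rotate counter-clockwise with cos θ = -5/13, sin θ = -12/13: (11, 29/2) → (119/13, -409/26); (63/5, 247/10) → (1167/65, -2747/130); (61/5, 259/10) → (1249/65, -2759/130); (91/5, 379/10) → (1819/65, -4079/130)

image vertices: (119/13, -409/26), (1167/65, -2747/130), (1249/65, -2759/130), (1819/65, -4079/130)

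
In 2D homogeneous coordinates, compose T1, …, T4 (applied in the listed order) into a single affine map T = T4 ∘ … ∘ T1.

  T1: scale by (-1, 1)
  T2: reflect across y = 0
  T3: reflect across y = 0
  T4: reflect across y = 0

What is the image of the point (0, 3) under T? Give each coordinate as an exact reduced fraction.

T1 scale by (-1, 1): (0, 3) → (0, 3)
T2 reflect across y = 0: (0, 3) → (0, -3)
T3 reflect across y = 0: (0, -3) → (0, 3)
T4 reflect across y = 0: (0, 3) → (0, -3)

T(p) = (0, -3)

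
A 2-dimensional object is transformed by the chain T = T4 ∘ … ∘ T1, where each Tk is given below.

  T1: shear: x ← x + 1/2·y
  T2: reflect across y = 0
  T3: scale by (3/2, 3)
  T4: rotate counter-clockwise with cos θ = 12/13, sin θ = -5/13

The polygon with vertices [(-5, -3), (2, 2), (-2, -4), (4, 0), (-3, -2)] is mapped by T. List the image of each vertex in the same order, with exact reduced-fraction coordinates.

image vertices: (-72/13, 627/52), (24/13, -189/26), (-12/13, 174/13), (72/13, -30/13), (-42/13, 102/13)

T1 shear: x ← x + 1/2·y: (-5, -3) → (-13/2, -3); (2, 2) → (3, 2); (-2, -4) → (-4, -4); (4, 0) → (4, 0); (-3, -2) → (-4, -2)
T2 reflect across y = 0: (-13/2, -3) → (-13/2, 3); (3, 2) → (3, -2); (-4, -4) → (-4, 4); (4, 0) → (4, 0); (-4, -2) → (-4, 2)
T3 scale by (3/2, 3): (-13/2, 3) → (-39/4, 9); (3, -2) → (9/2, -6); (-4, 4) → (-6, 12); (4, 0) → (6, 0); (-4, 2) → (-6, 6)
T4 rotate counter-clockwise with cos θ = 12/13, sin θ = -5/13: (-39/4, 9) → (-72/13, 627/52); (9/2, -6) → (24/13, -189/26); (-6, 12) → (-12/13, 174/13); (6, 0) → (72/13, -30/13); (-6, 6) → (-42/13, 102/13)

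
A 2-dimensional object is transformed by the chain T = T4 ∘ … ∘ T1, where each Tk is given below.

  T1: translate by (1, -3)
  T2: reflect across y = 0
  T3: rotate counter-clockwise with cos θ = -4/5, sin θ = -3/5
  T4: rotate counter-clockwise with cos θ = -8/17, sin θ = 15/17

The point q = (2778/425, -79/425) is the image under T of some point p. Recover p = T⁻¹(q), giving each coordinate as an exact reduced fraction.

p = (5, 2/5)

T1 = [1 0 1; 0 1 -3; 0 0 1]
T2·T1 = [1 0 1; 0 -1 3; 0 0 1]
T3·…·T1 = [-4/5 -3/5 1; -3/5 4/5 -3; 0 0 1]
T4·…·T1 = [77/85 -36/85 37/17; -36/85 -77/85 39/17; 0 0 1]
det M = -1; M⁻¹ = [77/85 -36/85 -1; -36/85 -77/85 3; 0 0 1]
M⁻¹ · (2778/425, -79/425)ᵀ = (5, 2/5)ᵀ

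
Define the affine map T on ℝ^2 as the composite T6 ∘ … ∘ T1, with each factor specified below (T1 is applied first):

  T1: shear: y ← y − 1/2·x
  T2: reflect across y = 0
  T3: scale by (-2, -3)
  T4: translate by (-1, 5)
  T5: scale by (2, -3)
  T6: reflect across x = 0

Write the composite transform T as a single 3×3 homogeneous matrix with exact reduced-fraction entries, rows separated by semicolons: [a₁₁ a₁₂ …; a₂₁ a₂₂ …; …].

T1 = [1 0 0; -1/2 1 0; 0 0 1]
T2·T1 = [1 0 0; 1/2 -1 0; 0 0 1]
T3·…·T1 = [-2 0 0; -3/2 3 0; 0 0 1]
T4·…·T1 = [-2 0 -1; -3/2 3 5; 0 0 1]
T5·…·T1 = [-4 0 -2; 9/2 -9 -15; 0 0 1]
T6·…·T1 = [4 0 2; 9/2 -9 -15; 0 0 1]

T = [4 0 2; 9/2 -9 -15; 0 0 1]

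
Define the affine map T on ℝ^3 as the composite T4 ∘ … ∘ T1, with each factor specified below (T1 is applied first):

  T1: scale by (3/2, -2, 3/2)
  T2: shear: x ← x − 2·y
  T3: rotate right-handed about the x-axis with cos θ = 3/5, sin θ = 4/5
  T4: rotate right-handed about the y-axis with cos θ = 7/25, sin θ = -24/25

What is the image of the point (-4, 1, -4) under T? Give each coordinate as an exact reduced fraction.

T(p) = (554/125, 18/5, -422/125)

T1 scale by (3/2, -2, 3/2): (-4, 1, -4) → (-6, -2, -6)
T2 shear: x ← x − 2·y: (-6, -2, -6) → (-2, -2, -6)
T3 rotate right-handed about the x-axis with cos θ = 3/5, sin θ = 4/5: (-2, -2, -6) → (-2, 18/5, -26/5)
T4 rotate right-handed about the y-axis with cos θ = 7/25, sin θ = -24/25: (-2, 18/5, -26/5) → (554/125, 18/5, -422/125)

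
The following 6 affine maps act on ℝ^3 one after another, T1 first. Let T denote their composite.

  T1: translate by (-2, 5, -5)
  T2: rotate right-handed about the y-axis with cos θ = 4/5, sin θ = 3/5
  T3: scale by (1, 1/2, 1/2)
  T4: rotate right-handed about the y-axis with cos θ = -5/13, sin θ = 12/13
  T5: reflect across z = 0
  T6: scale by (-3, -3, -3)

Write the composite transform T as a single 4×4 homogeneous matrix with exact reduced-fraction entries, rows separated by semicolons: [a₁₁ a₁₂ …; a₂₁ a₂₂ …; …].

T1 = [1 0 0 -2; 0 1 0 5; 0 0 1 -5; 0 0 0 1]
T2·T1 = [4/5 0 3/5 -23/5; 0 1 0 5; -3/5 0 4/5 -14/5; 0 0 0 1]
T3·…·T1 = [4/5 0 3/5 -23/5; 0 1/2 0 5/2; -3/10 0 2/5 -7/5; 0 0 0 1]
T4·…·T1 = [-38/65 0 9/65 31/65; 0 1/2 0 5/2; -81/130 0 -46/65 311/65; 0 0 0 1]
T5·…·T1 = [-38/65 0 9/65 31/65; 0 1/2 0 5/2; 81/130 0 46/65 -311/65; 0 0 0 1]
T6·…·T1 = [114/65 0 -27/65 -93/65; 0 -3/2 0 -15/2; -243/130 0 -138/65 933/65; 0 0 0 1]

T = [114/65 0 -27/65 -93/65; 0 -3/2 0 -15/2; -243/130 0 -138/65 933/65; 0 0 0 1]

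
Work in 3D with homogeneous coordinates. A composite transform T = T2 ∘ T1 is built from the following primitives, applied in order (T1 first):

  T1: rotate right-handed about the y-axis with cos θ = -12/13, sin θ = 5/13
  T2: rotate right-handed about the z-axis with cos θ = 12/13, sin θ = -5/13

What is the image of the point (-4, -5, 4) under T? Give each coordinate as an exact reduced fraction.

T(p) = (491/169, -1120/169, -28/13)

T1 rotate right-handed about the y-axis with cos θ = -12/13, sin θ = 5/13: (-4, -5, 4) → (68/13, -5, -28/13)
T2 rotate right-handed about the z-axis with cos θ = 12/13, sin θ = -5/13: (68/13, -5, -28/13) → (491/169, -1120/169, -28/13)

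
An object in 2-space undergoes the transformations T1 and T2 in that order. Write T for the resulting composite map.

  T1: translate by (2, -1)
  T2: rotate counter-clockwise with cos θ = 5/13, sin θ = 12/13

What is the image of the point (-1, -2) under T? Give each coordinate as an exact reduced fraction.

T(p) = (41/13, -3/13)

T1 translate by (2, -1): (-1, -2) → (1, -3)
T2 rotate counter-clockwise with cos θ = 5/13, sin θ = 12/13: (1, -3) → (41/13, -3/13)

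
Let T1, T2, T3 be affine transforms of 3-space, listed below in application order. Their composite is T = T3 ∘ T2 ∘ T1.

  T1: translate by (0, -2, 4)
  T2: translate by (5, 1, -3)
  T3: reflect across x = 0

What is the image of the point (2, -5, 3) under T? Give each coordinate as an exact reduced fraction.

T1 translate by (0, -2, 4): (2, -5, 3) → (2, -7, 7)
T2 translate by (5, 1, -3): (2, -7, 7) → (7, -6, 4)
T3 reflect across x = 0: (7, -6, 4) → (-7, -6, 4)

T(p) = (-7, -6, 4)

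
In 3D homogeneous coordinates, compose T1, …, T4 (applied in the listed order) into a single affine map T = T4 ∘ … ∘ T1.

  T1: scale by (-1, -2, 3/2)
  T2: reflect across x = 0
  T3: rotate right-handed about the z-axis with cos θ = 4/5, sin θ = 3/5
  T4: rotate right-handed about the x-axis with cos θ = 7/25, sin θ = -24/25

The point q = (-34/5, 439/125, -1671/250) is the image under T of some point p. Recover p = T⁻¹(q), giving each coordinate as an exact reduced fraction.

T1 = [-1 0 0 0; 0 -2 0 0; 0 0 3/2 0; 0 0 0 1]
T2·T1 = [1 0 0 0; 0 -2 0 0; 0 0 3/2 0; 0 0 0 1]
T3·…·T1 = [4/5 6/5 0 0; 3/5 -8/5 0 0; 0 0 3/2 0; 0 0 0 1]
T4·…·T1 = [4/5 6/5 0 0; 21/125 -56/125 36/25 0; -72/125 192/125 21/50 0; 0 0 0 1]
det M = -3; M⁻¹ = [4/5 21/125 -72/125 0; 3/10 -14/125 48/125 0; 0 16/25 14/75 0; 0 0 0 1]
M⁻¹ · (-34/5, 439/125, -1671/250)ᵀ = (-1, -5, 1)ᵀ

p = (-1, -5, 1)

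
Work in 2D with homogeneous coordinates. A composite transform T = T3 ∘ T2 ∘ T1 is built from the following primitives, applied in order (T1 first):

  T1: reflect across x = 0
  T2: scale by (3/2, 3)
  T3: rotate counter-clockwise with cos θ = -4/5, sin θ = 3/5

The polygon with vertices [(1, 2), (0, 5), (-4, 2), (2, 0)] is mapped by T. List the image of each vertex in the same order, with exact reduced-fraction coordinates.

T1 reflect across x = 0: (1, 2) → (-1, 2); (0, 5) → (0, 5); (-4, 2) → (4, 2); (2, 0) → (-2, 0)
T2 scale by (3/2, 3): (-1, 2) → (-3/2, 6); (0, 5) → (0, 15); (4, 2) → (6, 6); (-2, 0) → (-3, 0)
T3 rotate counter-clockwise with cos θ = -4/5, sin θ = 3/5: (-3/2, 6) → (-12/5, -57/10); (0, 15) → (-9, -12); (6, 6) → (-42/5, -6/5); (-3, 0) → (12/5, -9/5)

image vertices: (-12/5, -57/10), (-9, -12), (-42/5, -6/5), (12/5, -9/5)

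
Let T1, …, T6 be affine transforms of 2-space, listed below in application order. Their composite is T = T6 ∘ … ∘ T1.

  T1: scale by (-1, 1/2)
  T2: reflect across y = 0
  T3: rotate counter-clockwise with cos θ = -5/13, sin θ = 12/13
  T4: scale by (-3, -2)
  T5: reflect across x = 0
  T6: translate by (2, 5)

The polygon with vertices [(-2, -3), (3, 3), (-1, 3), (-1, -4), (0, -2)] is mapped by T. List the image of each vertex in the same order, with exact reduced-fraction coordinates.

image vertices: (-58/13, 32/13), (125/13, 122/13), (5, 2), (-61/13, 61/13), (-10/13, 75/13)

T1 scale by (-1, 1/2): (-2, -3) → (2, -3/2); (3, 3) → (-3, 3/2); (-1, 3) → (1, 3/2); (-1, -4) → (1, -2); (0, -2) → (0, -1)
T2 reflect across y = 0: (2, -3/2) → (2, 3/2); (-3, 3/2) → (-3, -3/2); (1, 3/2) → (1, -3/2); (1, -2) → (1, 2); (0, -1) → (0, 1)
T3 rotate counter-clockwise with cos θ = -5/13, sin θ = 12/13: (2, 3/2) → (-28/13, 33/26); (-3, -3/2) → (33/13, -57/26); (1, -3/2) → (1, 3/2); (1, 2) → (-29/13, 2/13); (0, 1) → (-12/13, -5/13)
T4 scale by (-3, -2): (-28/13, 33/26) → (84/13, -33/13); (33/13, -57/26) → (-99/13, 57/13); (1, 3/2) → (-3, -3); (-29/13, 2/13) → (87/13, -4/13); (-12/13, -5/13) → (36/13, 10/13)
T5 reflect across x = 0: (84/13, -33/13) → (-84/13, -33/13); (-99/13, 57/13) → (99/13, 57/13); (-3, -3) → (3, -3); (87/13, -4/13) → (-87/13, -4/13); (36/13, 10/13) → (-36/13, 10/13)
T6 translate by (2, 5): (-84/13, -33/13) → (-58/13, 32/13); (99/13, 57/13) → (125/13, 122/13); (3, -3) → (5, 2); (-87/13, -4/13) → (-61/13, 61/13); (-36/13, 10/13) → (-10/13, 75/13)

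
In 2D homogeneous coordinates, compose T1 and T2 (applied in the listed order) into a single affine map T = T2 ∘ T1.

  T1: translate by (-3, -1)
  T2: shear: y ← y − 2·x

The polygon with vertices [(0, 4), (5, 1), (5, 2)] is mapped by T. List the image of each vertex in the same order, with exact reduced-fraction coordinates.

T1 translate by (-3, -1): (0, 4) → (-3, 3); (5, 1) → (2, 0); (5, 2) → (2, 1)
T2 shear: y ← y − 2·x: (-3, 3) → (-3, 9); (2, 0) → (2, -4); (2, 1) → (2, -3)

image vertices: (-3, 9), (2, -4), (2, -3)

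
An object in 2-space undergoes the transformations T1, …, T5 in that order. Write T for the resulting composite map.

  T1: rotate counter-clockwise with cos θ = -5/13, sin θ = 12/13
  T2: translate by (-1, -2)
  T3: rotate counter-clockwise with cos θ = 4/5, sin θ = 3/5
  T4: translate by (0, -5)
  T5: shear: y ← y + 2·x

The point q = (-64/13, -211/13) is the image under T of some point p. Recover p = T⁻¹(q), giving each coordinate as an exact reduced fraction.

T1 = [-5/13 -12/13 0; 12/13 -5/13 0; 0 0 1]
T2·T1 = [-5/13 -12/13 -1; 12/13 -5/13 -2; 0 0 1]
T3·…·T1 = [-56/65 -33/65 2/5; 33/65 -56/65 -11/5; 0 0 1]
T4·…·T1 = [-56/65 -33/65 2/5; 33/65 -56/65 -36/5; 0 0 1]
T5·…·T1 = [-56/65 -33/65 2/5; -79/65 -122/65 -32/5; 0 0 1]
det M = 1; M⁻¹ = [-122/65 33/65 4; 79/65 -56/65 -6; 0 0 1]
M⁻¹ · (-64/13, -211/13)ᵀ = (5, 2)ᵀ

p = (5, 2)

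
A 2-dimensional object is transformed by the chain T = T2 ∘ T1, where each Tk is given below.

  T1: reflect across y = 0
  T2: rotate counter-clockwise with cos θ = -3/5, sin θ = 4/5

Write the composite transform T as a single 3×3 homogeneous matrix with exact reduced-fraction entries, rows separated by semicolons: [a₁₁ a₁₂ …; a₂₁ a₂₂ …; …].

T1 = [1 0 0; 0 -1 0; 0 0 1]
T2·T1 = [-3/5 4/5 0; 4/5 3/5 0; 0 0 1]

T = [-3/5 4/5 0; 4/5 3/5 0; 0 0 1]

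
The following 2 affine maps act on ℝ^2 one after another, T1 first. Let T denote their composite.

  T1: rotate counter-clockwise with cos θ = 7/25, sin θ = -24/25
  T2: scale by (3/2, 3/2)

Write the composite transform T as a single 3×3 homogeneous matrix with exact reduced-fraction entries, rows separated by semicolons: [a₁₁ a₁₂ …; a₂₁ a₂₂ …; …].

T1 = [7/25 24/25 0; -24/25 7/25 0; 0 0 1]
T2·T1 = [21/50 36/25 0; -36/25 21/50 0; 0 0 1]

T = [21/50 36/25 0; -36/25 21/50 0; 0 0 1]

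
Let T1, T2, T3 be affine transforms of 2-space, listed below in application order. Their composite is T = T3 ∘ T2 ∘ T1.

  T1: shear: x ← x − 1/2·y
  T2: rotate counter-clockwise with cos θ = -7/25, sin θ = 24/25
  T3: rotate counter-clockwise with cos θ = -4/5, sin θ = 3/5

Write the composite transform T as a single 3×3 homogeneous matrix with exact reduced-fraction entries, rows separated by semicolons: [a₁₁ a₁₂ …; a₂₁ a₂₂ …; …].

T = [-44/125 139/125 0; -117/125 29/250 0; 0 0 1]

T1 = [1 -1/2 0; 0 1 0; 0 0 1]
T2·T1 = [-7/25 -41/50 0; 24/25 -19/25 0; 0 0 1]
T3·…·T1 = [-44/125 139/125 0; -117/125 29/250 0; 0 0 1]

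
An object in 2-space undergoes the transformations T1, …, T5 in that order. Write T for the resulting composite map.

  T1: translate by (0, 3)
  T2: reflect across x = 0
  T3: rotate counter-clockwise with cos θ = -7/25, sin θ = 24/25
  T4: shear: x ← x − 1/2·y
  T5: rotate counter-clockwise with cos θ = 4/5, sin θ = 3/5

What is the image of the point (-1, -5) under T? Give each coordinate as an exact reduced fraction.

T1 translate by (0, 3): (-1, -5) → (-1, -2)
T2 reflect across x = 0: (-1, -2) → (1, -2)
T3 rotate counter-clockwise with cos θ = -7/25, sin θ = 24/25: (1, -2) → (41/25, 38/25)
T4 shear: x ← x − 1/2·y: (41/25, 38/25) → (22/25, 38/25)
T5 rotate counter-clockwise with cos θ = 4/5, sin θ = 3/5: (22/25, 38/25) → (-26/125, 218/125)

T(p) = (-26/125, 218/125)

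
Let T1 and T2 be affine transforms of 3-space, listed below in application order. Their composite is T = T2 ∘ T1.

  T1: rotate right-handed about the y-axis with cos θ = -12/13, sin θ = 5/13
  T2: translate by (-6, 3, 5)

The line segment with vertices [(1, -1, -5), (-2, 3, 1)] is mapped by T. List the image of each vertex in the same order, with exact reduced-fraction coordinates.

image vertices: (-115/13, 2, 120/13), (-49/13, 6, 63/13)

T1 rotate right-handed about the y-axis with cos θ = -12/13, sin θ = 5/13: (1, -1, -5) → (-37/13, -1, 55/13); (-2, 3, 1) → (29/13, 3, -2/13)
T2 translate by (-6, 3, 5): (-37/13, -1, 55/13) → (-115/13, 2, 120/13); (29/13, 3, -2/13) → (-49/13, 6, 63/13)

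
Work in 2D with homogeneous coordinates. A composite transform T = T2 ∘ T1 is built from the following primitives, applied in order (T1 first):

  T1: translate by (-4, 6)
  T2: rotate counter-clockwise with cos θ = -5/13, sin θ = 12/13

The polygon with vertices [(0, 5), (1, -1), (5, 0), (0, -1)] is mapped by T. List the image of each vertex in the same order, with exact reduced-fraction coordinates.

image vertices: (-112/13, -103/13), (-45/13, -61/13), (-77/13, -18/13), (-40/13, -73/13)

T1 translate by (-4, 6): (0, 5) → (-4, 11); (1, -1) → (-3, 5); (5, 0) → (1, 6); (0, -1) → (-4, 5)
T2 rotate counter-clockwise with cos θ = -5/13, sin θ = 12/13: (-4, 11) → (-112/13, -103/13); (-3, 5) → (-45/13, -61/13); (1, 6) → (-77/13, -18/13); (-4, 5) → (-40/13, -73/13)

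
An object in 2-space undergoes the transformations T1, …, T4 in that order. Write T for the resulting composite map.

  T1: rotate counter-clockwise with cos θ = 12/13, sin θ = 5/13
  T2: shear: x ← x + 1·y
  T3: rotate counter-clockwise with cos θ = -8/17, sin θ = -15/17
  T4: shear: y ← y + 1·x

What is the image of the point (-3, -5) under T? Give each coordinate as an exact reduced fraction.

T(p) = (-437/221, 1453/221)

T1 rotate counter-clockwise with cos θ = 12/13, sin θ = 5/13: (-3, -5) → (-11/13, -75/13)
T2 shear: x ← x + 1·y: (-11/13, -75/13) → (-86/13, -75/13)
T3 rotate counter-clockwise with cos θ = -8/17, sin θ = -15/17: (-86/13, -75/13) → (-437/221, 1890/221)
T4 shear: y ← y + 1·x: (-437/221, 1890/221) → (-437/221, 1453/221)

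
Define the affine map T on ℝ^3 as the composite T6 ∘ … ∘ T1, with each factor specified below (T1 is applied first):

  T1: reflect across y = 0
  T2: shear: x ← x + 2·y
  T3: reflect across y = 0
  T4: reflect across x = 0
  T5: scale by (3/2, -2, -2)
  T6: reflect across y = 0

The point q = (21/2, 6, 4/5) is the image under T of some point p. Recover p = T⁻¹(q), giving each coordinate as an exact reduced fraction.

T1 = [1 0 0 0; 0 -1 0 0; 0 0 1 0; 0 0 0 1]
T2·T1 = [1 -2 0 0; 0 -1 0 0; 0 0 1 0; 0 0 0 1]
T3·…·T1 = [1 -2 0 0; 0 1 0 0; 0 0 1 0; 0 0 0 1]
T4·…·T1 = [-1 2 0 0; 0 1 0 0; 0 0 1 0; 0 0 0 1]
T5·…·T1 = [-3/2 3 0 0; 0 -2 0 0; 0 0 -2 0; 0 0 0 1]
T6·…·T1 = [-3/2 3 0 0; 0 2 0 0; 0 0 -2 0; 0 0 0 1]
det M = 6; M⁻¹ = [-2/3 1 0 0; 0 1/2 0 0; 0 0 -1/2 0; 0 0 0 1]
M⁻¹ · (21/2, 6, 4/5)ᵀ = (-1, 3, -2/5)ᵀ

p = (-1, 3, -2/5)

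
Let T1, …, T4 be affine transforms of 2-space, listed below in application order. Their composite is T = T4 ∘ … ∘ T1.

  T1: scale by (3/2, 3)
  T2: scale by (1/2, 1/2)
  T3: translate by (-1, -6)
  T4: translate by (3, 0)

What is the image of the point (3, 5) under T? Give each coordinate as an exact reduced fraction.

T1 scale by (3/2, 3): (3, 5) → (9/2, 15)
T2 scale by (1/2, 1/2): (9/2, 15) → (9/4, 15/2)
T3 translate by (-1, -6): (9/4, 15/2) → (5/4, 3/2)
T4 translate by (3, 0): (5/4, 3/2) → (17/4, 3/2)

T(p) = (17/4, 3/2)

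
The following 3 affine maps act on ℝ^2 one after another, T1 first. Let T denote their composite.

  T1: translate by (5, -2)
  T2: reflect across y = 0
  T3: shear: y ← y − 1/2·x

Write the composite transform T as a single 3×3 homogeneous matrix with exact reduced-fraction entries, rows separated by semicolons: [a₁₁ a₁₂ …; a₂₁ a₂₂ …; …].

T1 = [1 0 5; 0 1 -2; 0 0 1]
T2·T1 = [1 0 5; 0 -1 2; 0 0 1]
T3·…·T1 = [1 0 5; -1/2 -1 -1/2; 0 0 1]

T = [1 0 5; -1/2 -1 -1/2; 0 0 1]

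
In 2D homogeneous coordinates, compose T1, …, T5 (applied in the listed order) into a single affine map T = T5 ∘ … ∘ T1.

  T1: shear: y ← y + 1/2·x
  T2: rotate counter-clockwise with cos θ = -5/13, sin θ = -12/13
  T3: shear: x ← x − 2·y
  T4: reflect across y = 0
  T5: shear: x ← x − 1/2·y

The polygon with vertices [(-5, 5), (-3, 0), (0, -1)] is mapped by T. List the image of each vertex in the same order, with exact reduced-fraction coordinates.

image vertices: (-5/4, -95/26), (-21/4, -87/26), (-3/2, -5/13)

T1 shear: y ← y + 1/2·x: (-5, 5) → (-5, 5/2); (-3, 0) → (-3, -3/2); (0, -1) → (0, -1)
T2 rotate counter-clockwise with cos θ = -5/13, sin θ = -12/13: (-5, 5/2) → (55/13, 95/26); (-3, -3/2) → (-3/13, 87/26); (0, -1) → (-12/13, 5/13)
T3 shear: x ← x − 2·y: (55/13, 95/26) → (-40/13, 95/26); (-3/13, 87/26) → (-90/13, 87/26); (-12/13, 5/13) → (-22/13, 5/13)
T4 reflect across y = 0: (-40/13, 95/26) → (-40/13, -95/26); (-90/13, 87/26) → (-90/13, -87/26); (-22/13, 5/13) → (-22/13, -5/13)
T5 shear: x ← x − 1/2·y: (-40/13, -95/26) → (-5/4, -95/26); (-90/13, -87/26) → (-21/4, -87/26); (-22/13, -5/13) → (-3/2, -5/13)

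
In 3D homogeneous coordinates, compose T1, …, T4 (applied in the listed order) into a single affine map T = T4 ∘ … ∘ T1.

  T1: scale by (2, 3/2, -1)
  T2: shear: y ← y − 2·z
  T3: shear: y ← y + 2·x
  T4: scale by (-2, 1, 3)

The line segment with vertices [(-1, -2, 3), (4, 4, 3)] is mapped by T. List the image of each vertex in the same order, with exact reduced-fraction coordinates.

image vertices: (4, -1, -9), (-16, 28, -9)

T1 scale by (2, 3/2, -1): (-1, -2, 3) → (-2, -3, -3); (4, 4, 3) → (8, 6, -3)
T2 shear: y ← y − 2·z: (-2, -3, -3) → (-2, 3, -3); (8, 6, -3) → (8, 12, -3)
T3 shear: y ← y + 2·x: (-2, 3, -3) → (-2, -1, -3); (8, 12, -3) → (8, 28, -3)
T4 scale by (-2, 1, 3): (-2, -1, -3) → (4, -1, -9); (8, 28, -3) → (-16, 28, -9)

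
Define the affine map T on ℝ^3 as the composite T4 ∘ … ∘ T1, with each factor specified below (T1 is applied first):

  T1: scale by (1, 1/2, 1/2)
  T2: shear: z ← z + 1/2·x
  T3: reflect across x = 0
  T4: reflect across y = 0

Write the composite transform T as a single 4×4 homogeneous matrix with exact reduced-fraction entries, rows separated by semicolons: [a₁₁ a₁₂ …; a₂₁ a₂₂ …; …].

T1 = [1 0 0 0; 0 1/2 0 0; 0 0 1/2 0; 0 0 0 1]
T2·T1 = [1 0 0 0; 0 1/2 0 0; 1/2 0 1/2 0; 0 0 0 1]
T3·…·T1 = [-1 0 0 0; 0 1/2 0 0; 1/2 0 1/2 0; 0 0 0 1]
T4·…·T1 = [-1 0 0 0; 0 -1/2 0 0; 1/2 0 1/2 0; 0 0 0 1]

T = [-1 0 0 0; 0 -1/2 0 0; 1/2 0 1/2 0; 0 0 0 1]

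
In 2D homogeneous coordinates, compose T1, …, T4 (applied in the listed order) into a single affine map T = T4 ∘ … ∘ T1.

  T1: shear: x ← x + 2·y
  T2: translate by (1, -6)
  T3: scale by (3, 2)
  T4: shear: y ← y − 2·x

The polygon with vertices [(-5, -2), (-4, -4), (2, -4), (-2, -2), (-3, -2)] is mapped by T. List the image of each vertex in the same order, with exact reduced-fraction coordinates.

T1 shear: x ← x + 2·y: (-5, -2) → (-9, -2); (-4, -4) → (-12, -4); (2, -4) → (-6, -4); (-2, -2) → (-6, -2); (-3, -2) → (-7, -2)
T2 translate by (1, -6): (-9, -2) → (-8, -8); (-12, -4) → (-11, -10); (-6, -4) → (-5, -10); (-6, -2) → (-5, -8); (-7, -2) → (-6, -8)
T3 scale by (3, 2): (-8, -8) → (-24, -16); (-11, -10) → (-33, -20); (-5, -10) → (-15, -20); (-5, -8) → (-15, -16); (-6, -8) → (-18, -16)
T4 shear: y ← y − 2·x: (-24, -16) → (-24, 32); (-33, -20) → (-33, 46); (-15, -20) → (-15, 10); (-15, -16) → (-15, 14); (-18, -16) → (-18, 20)

image vertices: (-24, 32), (-33, 46), (-15, 10), (-15, 14), (-18, 20)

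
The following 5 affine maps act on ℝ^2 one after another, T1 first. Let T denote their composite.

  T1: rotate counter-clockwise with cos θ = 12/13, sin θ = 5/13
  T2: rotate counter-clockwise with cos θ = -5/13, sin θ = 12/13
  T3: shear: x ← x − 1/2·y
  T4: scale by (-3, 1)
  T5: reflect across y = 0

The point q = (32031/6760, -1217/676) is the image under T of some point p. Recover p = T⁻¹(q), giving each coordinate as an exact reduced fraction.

T1 = [12/13 -5/13 0; 5/13 12/13 0; 0 0 1]
T2·T1 = [-120/169 -119/169 0; 119/169 -120/169 0; 0 0 1]
T3·…·T1 = [-359/338 -59/169 0; 119/169 -120/169 0; 0 0 1]
T4·…·T1 = [1077/338 177/169 0; 119/169 -120/169 0; 0 0 1]
T5·…·T1 = [1077/338 177/169 0; -119/169 120/169 0; 0 0 1]
det M = 3; M⁻¹ = [40/169 -59/169 0; 119/507 359/338 0; 0 0 1]
M⁻¹ · (32031/6760, -1217/676)ᵀ = (7/4, -4/5)ᵀ

p = (7/4, -4/5)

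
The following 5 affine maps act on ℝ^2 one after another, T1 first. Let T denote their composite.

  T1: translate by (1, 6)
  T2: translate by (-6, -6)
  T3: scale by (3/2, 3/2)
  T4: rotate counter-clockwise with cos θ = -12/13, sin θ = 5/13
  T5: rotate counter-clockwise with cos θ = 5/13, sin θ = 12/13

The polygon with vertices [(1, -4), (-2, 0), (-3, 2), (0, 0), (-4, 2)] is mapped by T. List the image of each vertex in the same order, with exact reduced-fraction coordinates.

T1 translate by (1, 6): (1, -4) → (2, 2); (-2, 0) → (-1, 6); (-3, 2) → (-2, 8); (0, 0) → (1, 6); (-4, 2) → (-3, 8)
T2 translate by (-6, -6): (2, 2) → (-4, -4); (-1, 6) → (-7, 0); (-2, 8) → (-8, 2); (1, 6) → (-5, 0); (-3, 8) → (-9, 2)
T3 scale by (3/2, 3/2): (-4, -4) → (-6, -6); (-7, 0) → (-21/2, 0); (-8, 2) → (-12, 3); (-5, 0) → (-15/2, 0); (-9, 2) → (-27/2, 3)
T4 rotate counter-clockwise with cos θ = -12/13, sin θ = 5/13: (-6, -6) → (102/13, 42/13); (-21/2, 0) → (126/13, -105/26); (-12, 3) → (129/13, -96/13); (-15/2, 0) → (90/13, -75/26); (-27/2, 3) → (147/13, -207/26)
T5 rotate counter-clockwise with cos θ = 5/13, sin θ = 12/13: (102/13, 42/13) → (6/169, 1434/169); (126/13, -105/26) → (1260/169, 2499/338); (129/13, -96/13) → (1797/169, 1068/169); (90/13, -75/26) → (900/169, 1785/338); (147/13, -207/26) → (1977/169, 2493/338)

image vertices: (6/169, 1434/169), (1260/169, 2499/338), (1797/169, 1068/169), (900/169, 1785/338), (1977/169, 2493/338)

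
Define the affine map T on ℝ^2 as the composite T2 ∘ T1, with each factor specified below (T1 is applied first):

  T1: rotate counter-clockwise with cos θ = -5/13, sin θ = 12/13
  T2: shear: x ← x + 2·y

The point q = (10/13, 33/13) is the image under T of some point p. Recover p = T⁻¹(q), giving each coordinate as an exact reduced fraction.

p = (4, 3)

T1 = [-5/13 -12/13 0; 12/13 -5/13 0; 0 0 1]
T2·T1 = [19/13 -22/13 0; 12/13 -5/13 0; 0 0 1]
det M = 1; M⁻¹ = [-5/13 22/13 0; -12/13 19/13 0; 0 0 1]
M⁻¹ · (10/13, 33/13)ᵀ = (4, 3)ᵀ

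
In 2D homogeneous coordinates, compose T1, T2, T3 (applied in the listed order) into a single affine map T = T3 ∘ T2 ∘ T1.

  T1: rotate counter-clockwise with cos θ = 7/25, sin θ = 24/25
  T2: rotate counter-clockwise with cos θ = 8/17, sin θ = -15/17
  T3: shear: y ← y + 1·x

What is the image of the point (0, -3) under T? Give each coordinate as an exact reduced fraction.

T1 rotate counter-clockwise with cos θ = 7/25, sin θ = 24/25: (0, -3) → (72/25, -21/25)
T2 rotate counter-clockwise with cos θ = 8/17, sin θ = -15/17: (72/25, -21/25) → (261/425, -1248/425)
T3 shear: y ← y + 1·x: (261/425, -1248/425) → (261/425, -987/425)

T(p) = (261/425, -987/425)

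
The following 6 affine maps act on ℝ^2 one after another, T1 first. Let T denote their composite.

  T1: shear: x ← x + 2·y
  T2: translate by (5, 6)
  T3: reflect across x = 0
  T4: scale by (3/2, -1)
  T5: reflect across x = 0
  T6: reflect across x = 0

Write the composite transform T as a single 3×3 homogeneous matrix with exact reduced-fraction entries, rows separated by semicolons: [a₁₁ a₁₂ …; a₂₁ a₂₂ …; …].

T1 = [1 2 0; 0 1 0; 0 0 1]
T2·T1 = [1 2 5; 0 1 6; 0 0 1]
T3·…·T1 = [-1 -2 -5; 0 1 6; 0 0 1]
T4·…·T1 = [-3/2 -3 -15/2; 0 -1 -6; 0 0 1]
T5·…·T1 = [3/2 3 15/2; 0 -1 -6; 0 0 1]
T6·…·T1 = [-3/2 -3 -15/2; 0 -1 -6; 0 0 1]

T = [-3/2 -3 -15/2; 0 -1 -6; 0 0 1]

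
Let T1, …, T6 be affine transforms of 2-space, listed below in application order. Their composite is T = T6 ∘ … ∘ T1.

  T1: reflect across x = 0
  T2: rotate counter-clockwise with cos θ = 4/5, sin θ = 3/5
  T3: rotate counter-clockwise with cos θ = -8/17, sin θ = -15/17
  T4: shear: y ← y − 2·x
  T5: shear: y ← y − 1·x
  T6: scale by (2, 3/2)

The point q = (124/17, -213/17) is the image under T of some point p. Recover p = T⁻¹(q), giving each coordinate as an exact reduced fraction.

p = (2, 4)

T1 = [-1 0 0; 0 1 0; 0 0 1]
T2·T1 = [-4/5 -3/5 0; -3/5 4/5 0; 0 0 1]
T3·…·T1 = [-13/85 84/85 0; 84/85 13/85 0; 0 0 1]
T4·…·T1 = [-13/85 84/85 0; 22/17 -31/17 0; 0 0 1]
T5·…·T1 = [-13/85 84/85 0; 123/85 -239/85 0; 0 0 1]
T6·…·T1 = [-26/85 168/85 0; 369/170 -717/170 0; 0 0 1]
det M = -3; M⁻¹ = [239/170 56/85 0; 123/170 26/255 0; 0 0 1]
M⁻¹ · (124/17, -213/17)ᵀ = (2, 4)ᵀ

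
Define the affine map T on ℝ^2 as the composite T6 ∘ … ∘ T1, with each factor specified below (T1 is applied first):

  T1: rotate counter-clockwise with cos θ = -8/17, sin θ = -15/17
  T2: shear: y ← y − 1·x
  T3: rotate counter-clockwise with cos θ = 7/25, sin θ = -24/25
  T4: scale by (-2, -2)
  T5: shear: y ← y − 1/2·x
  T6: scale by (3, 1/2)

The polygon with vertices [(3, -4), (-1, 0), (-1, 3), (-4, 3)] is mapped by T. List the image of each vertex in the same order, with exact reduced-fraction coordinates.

T1 rotate counter-clockwise with cos θ = -8/17, sin θ = -15/17: (3, -4) → (-84/17, -13/17); (-1, 0) → (8/17, 15/17); (-1, 3) → (53/17, -9/17); (-4, 3) → (77/17, 36/17)
T2 shear: y ← y − 1·x: (-84/17, -13/17) → (-84/17, 71/17); (8/17, 15/17) → (8/17, 7/17); (53/17, -9/17) → (53/17, -62/17); (77/17, 36/17) → (77/17, -41/17)
T3 rotate counter-clockwise with cos θ = 7/25, sin θ = -24/25: (-84/17, 71/17) → (1116/425, 2513/425); (8/17, 7/17) → (224/425, -143/425); (53/17, -62/17) → (-1117/425, -1706/425); (77/17, -41/17) → (-89/85, -427/85)
T4 scale by (-2, -2): (1116/425, 2513/425) → (-2232/425, -5026/425); (224/425, -143/425) → (-448/425, 286/425); (-1117/425, -1706/425) → (2234/425, 3412/425); (-89/85, -427/85) → (178/85, 854/85)
T5 shear: y ← y − 1/2·x: (-2232/425, -5026/425) → (-2232/425, -46/5); (-448/425, 286/425) → (-448/425, 6/5); (2234/425, 3412/425) → (2234/425, 27/5); (178/85, 854/85) → (178/85, 9)
T6 scale by (3, 1/2): (-2232/425, -46/5) → (-6696/425, -23/5); (-448/425, 6/5) → (-1344/425, 3/5); (2234/425, 27/5) → (6702/425, 27/10); (178/85, 9) → (534/85, 9/2)

image vertices: (-6696/425, -23/5), (-1344/425, 3/5), (6702/425, 27/10), (534/85, 9/2)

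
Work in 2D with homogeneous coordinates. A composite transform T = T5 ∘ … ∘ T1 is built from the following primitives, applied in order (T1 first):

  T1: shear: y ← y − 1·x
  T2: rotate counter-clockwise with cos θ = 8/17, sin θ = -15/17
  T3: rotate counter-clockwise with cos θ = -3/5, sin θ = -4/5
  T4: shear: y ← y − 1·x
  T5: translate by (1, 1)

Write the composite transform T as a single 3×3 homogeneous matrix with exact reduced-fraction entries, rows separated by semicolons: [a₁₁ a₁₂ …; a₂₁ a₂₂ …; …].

T = [-71/85 -13/85 1; 168/85 -71/85 1; 0 0 1]

T1 = [1 0 0; -1 1 0; 0 0 1]
T2·T1 = [-7/17 15/17 0; -23/17 8/17 0; 0 0 1]
T3·…·T1 = [-71/85 -13/85 0; 97/85 -84/85 0; 0 0 1]
T4·…·T1 = [-71/85 -13/85 0; 168/85 -71/85 0; 0 0 1]
T5·…·T1 = [-71/85 -13/85 1; 168/85 -71/85 1; 0 0 1]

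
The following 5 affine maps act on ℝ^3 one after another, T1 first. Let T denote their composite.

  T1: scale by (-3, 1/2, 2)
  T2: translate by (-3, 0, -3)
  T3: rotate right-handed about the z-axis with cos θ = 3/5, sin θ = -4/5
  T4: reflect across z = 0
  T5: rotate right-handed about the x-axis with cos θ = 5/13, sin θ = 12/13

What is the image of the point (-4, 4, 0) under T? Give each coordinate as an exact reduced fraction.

T(p) = (7, -66/13, -57/13)

T1 scale by (-3, 1/2, 2): (-4, 4, 0) → (12, 2, 0)
T2 translate by (-3, 0, -3): (12, 2, 0) → (9, 2, -3)
T3 rotate right-handed about the z-axis with cos θ = 3/5, sin θ = -4/5: (9, 2, -3) → (7, -6, -3)
T4 reflect across z = 0: (7, -6, -3) → (7, -6, 3)
T5 rotate right-handed about the x-axis with cos θ = 5/13, sin θ = 12/13: (7, -6, 3) → (7, -66/13, -57/13)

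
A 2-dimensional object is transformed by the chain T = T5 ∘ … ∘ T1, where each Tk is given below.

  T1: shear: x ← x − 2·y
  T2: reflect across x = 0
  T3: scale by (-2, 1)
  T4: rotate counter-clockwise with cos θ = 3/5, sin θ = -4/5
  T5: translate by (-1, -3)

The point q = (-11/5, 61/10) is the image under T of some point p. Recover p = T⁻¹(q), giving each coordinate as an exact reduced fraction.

T1 = [1 -2 0; 0 1 0; 0 0 1]
T2·T1 = [-1 2 0; 0 1 0; 0 0 1]
T3·…·T1 = [2 -4 0; 0 1 0; 0 0 1]
T4·…·T1 = [6/5 -8/5 0; -8/5 19/5 0; 0 0 1]
T5·…·T1 = [6/5 -8/5 -1; -8/5 19/5 -3; 0 0 1]
det M = 2; M⁻¹ = [19/10 4/5 43/10; 4/5 3/5 13/5; 0 0 1]
M⁻¹ · (-11/5, 61/10)ᵀ = (5, 9/2)ᵀ

p = (5, 9/2)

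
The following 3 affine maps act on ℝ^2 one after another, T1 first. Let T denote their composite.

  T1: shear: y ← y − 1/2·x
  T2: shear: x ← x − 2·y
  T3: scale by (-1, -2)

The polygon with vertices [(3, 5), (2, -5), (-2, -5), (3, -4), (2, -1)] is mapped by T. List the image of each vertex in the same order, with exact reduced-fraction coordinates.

image vertices: (4, -7), (-14, 12), (-6, 8), (-14, 11), (-6, 4)

T1 shear: y ← y − 1/2·x: (3, 5) → (3, 7/2); (2, -5) → (2, -6); (-2, -5) → (-2, -4); (3, -4) → (3, -11/2); (2, -1) → (2, -2)
T2 shear: x ← x − 2·y: (3, 7/2) → (-4, 7/2); (2, -6) → (14, -6); (-2, -4) → (6, -4); (3, -11/2) → (14, -11/2); (2, -2) → (6, -2)
T3 scale by (-1, -2): (-4, 7/2) → (4, -7); (14, -6) → (-14, 12); (6, -4) → (-6, 8); (14, -11/2) → (-14, 11); (6, -2) → (-6, 4)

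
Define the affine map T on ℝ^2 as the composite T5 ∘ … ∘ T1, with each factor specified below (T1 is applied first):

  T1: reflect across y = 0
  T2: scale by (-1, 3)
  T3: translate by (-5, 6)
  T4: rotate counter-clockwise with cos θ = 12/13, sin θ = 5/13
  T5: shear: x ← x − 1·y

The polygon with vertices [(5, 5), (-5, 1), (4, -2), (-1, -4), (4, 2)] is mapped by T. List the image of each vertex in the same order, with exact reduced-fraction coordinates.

T1 reflect across y = 0: (5, 5) → (5, -5); (-5, 1) → (-5, -1); (4, -2) → (4, 2); (-1, -4) → (-1, 4); (4, 2) → (4, -2)
T2 scale by (-1, 3): (5, -5) → (-5, -15); (-5, -1) → (5, -3); (4, 2) → (-4, 6); (-1, 4) → (1, 12); (4, -2) → (-4, -6)
T3 translate by (-5, 6): (-5, -15) → (-10, -9); (5, -3) → (0, 3); (-4, 6) → (-9, 12); (1, 12) → (-4, 18); (-4, -6) → (-9, 0)
T4 rotate counter-clockwise with cos θ = 12/13, sin θ = 5/13: (-10, -9) → (-75/13, -158/13); (0, 3) → (-15/13, 36/13); (-9, 12) → (-168/13, 99/13); (-4, 18) → (-138/13, 196/13); (-9, 0) → (-108/13, -45/13)
T5 shear: x ← x − 1·y: (-75/13, -158/13) → (83/13, -158/13); (-15/13, 36/13) → (-51/13, 36/13); (-168/13, 99/13) → (-267/13, 99/13); (-138/13, 196/13) → (-334/13, 196/13); (-108/13, -45/13) → (-63/13, -45/13)

image vertices: (83/13, -158/13), (-51/13, 36/13), (-267/13, 99/13), (-334/13, 196/13), (-63/13, -45/13)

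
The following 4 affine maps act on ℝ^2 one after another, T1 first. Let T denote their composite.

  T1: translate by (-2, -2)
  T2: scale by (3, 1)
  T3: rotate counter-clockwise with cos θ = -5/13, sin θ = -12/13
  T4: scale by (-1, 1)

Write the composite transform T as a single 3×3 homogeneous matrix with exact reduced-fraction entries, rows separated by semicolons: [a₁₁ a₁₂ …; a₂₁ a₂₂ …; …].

T = [15/13 -12/13 -6/13; -36/13 -5/13 82/13; 0 0 1]

T1 = [1 0 -2; 0 1 -2; 0 0 1]
T2·T1 = [3 0 -6; 0 1 -2; 0 0 1]
T3·…·T1 = [-15/13 12/13 6/13; -36/13 -5/13 82/13; 0 0 1]
T4·…·T1 = [15/13 -12/13 -6/13; -36/13 -5/13 82/13; 0 0 1]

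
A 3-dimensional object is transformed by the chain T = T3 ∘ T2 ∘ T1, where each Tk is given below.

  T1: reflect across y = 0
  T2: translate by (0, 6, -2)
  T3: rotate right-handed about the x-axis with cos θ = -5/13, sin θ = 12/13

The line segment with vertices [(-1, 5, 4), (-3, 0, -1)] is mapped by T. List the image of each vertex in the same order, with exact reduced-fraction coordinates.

image vertices: (-1, -29/13, 2/13), (-3, 6/13, 87/13)

T1 reflect across y = 0: (-1, 5, 4) → (-1, -5, 4); (-3, 0, -1) → (-3, 0, -1)
T2 translate by (0, 6, -2): (-1, -5, 4) → (-1, 1, 2); (-3, 0, -1) → (-3, 6, -3)
T3 rotate right-handed about the x-axis with cos θ = -5/13, sin θ = 12/13: (-1, 1, 2) → (-1, -29/13, 2/13); (-3, 6, -3) → (-3, 6/13, 87/13)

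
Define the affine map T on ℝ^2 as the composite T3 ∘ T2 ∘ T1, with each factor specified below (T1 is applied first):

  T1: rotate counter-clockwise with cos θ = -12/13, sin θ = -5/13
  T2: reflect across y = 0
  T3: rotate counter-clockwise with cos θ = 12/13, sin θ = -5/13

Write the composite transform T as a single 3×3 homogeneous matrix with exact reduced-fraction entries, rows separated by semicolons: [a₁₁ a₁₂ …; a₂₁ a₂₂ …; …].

T1 = [-12/13 5/13 0; -5/13 -12/13 0; 0 0 1]
T2·T1 = [-12/13 5/13 0; 5/13 12/13 0; 0 0 1]
T3·…·T1 = [-119/169 120/169 0; 120/169 119/169 0; 0 0 1]

T = [-119/169 120/169 0; 120/169 119/169 0; 0 0 1]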